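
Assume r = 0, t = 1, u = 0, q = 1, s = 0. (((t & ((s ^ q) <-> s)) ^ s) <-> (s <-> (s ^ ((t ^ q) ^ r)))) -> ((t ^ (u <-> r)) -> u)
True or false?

s ^ q = 0 ^ 1 = 1
(s ^ q) <-> s = 1 <-> 0 = 0
t & ((s ^ q) <-> s) = 1 & 0 = 0
(t & ((s ^ q) <-> s)) ^ s = 0 ^ 0 = 0
t ^ q = 1 ^ 1 = 0
(t ^ q) ^ r = 0 ^ 0 = 0
s ^ ((t ^ q) ^ r) = 0 ^ 0 = 0
s <-> (s ^ ((t ^ q) ^ r)) = 0 <-> 0 = 1
((t & ((s ^ q) <-> s)) ^ s) <-> (s <-> (s ^ ((t ^ q) ^ r))) = 0 <-> 1 = 0
u <-> r = 0 <-> 0 = 1
t ^ (u <-> r) = 1 ^ 1 = 0
(t ^ (u <-> r)) -> u = 0 -> 0 = 1
(((t & ((s ^ q) <-> s)) ^ s) <-> (s <-> (s ^ ((t ^ q) ^ r)))) -> ((t ^ (u <-> r)) -> u) = 0 -> 1 = 1

1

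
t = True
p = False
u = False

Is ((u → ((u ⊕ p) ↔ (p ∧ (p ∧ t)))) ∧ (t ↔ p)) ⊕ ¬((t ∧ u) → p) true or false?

False

u ⊕ p = False ⊕ False = False
p ∧ t = False ∧ True = False
p ∧ (p ∧ t) = False ∧ False = False
(u ⊕ p) ↔ (p ∧ (p ∧ t)) = False ↔ False = True
u → ((u ⊕ p) ↔ (p ∧ (p ∧ t))) = False → True = True
t ↔ p = True ↔ False = False
(u → ((u ⊕ p) ↔ (p ∧ (p ∧ t)))) ∧ (t ↔ p) = True ∧ False = False
t ∧ u = True ∧ False = False
(t ∧ u) → p = False → False = True
¬((t ∧ u) → p) = ¬True = False
((u → ((u ⊕ p) ↔ (p ∧ (p ∧ t)))) ∧ (t ↔ p)) ⊕ ¬((t ∧ u) → p) = False ⊕ False = False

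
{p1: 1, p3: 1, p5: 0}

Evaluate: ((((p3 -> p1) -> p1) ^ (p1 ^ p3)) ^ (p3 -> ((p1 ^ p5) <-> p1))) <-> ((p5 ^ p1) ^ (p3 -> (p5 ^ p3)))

1

p3 -> p1 = 1 -> 1 = 1
(p3 -> p1) -> p1 = 1 -> 1 = 1
p1 ^ p3 = 1 ^ 1 = 0
((p3 -> p1) -> p1) ^ (p1 ^ p3) = 1 ^ 0 = 1
p1 ^ p5 = 1 ^ 0 = 1
(p1 ^ p5) <-> p1 = 1 <-> 1 = 1
p3 -> ((p1 ^ p5) <-> p1) = 1 -> 1 = 1
(((p3 -> p1) -> p1) ^ (p1 ^ p3)) ^ (p3 -> ((p1 ^ p5) <-> p1)) = 1 ^ 1 = 0
p5 ^ p1 = 0 ^ 1 = 1
p5 ^ p3 = 0 ^ 1 = 1
p3 -> (p5 ^ p3) = 1 -> 1 = 1
(p5 ^ p1) ^ (p3 -> (p5 ^ p3)) = 1 ^ 1 = 0
((((p3 -> p1) -> p1) ^ (p1 ^ p3)) ^ (p3 -> ((p1 ^ p5) <-> p1))) <-> ((p5 ^ p1) ^ (p3 -> (p5 ^ p3))) = 0 <-> 0 = 1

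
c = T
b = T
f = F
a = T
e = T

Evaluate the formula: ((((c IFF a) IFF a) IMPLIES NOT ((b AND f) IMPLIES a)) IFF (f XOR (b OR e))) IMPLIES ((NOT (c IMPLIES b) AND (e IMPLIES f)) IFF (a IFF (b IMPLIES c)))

T

Substituting c=T, b=T, f=F, a=T, e=T:
c IFF a = T IFF T = T
(c IFF a) IFF a = T IFF T = T
b AND f = T AND F = F
(b AND f) IMPLIES a = F IMPLIES T = T
NOT ((b AND f) IMPLIES a) = NOT T = F
((c IFF a) IFF a) IMPLIES NOT ((b AND f) IMPLIES a) = T IMPLIES F = F
b OR e = T OR T = T
f XOR (b OR e) = F XOR T = T
(((c IFF a) IFF a) IMPLIES NOT ((b AND f) IMPLIES a)) IFF (f XOR (b OR e)) = F IFF T = F
c IMPLIES b = T IMPLIES T = T
NOT (c IMPLIES b) = NOT T = F
e IMPLIES f = T IMPLIES F = F
NOT (c IMPLIES b) AND (e IMPLIES f) = F AND F = F
b IMPLIES c = T IMPLIES T = T
a IFF (b IMPLIES c) = T IFF T = T
(NOT (c IMPLIES b) AND (e IMPLIES f)) IFF (a IFF (b IMPLIES c)) = F IFF T = F
((((c IFF a) IFF a) IMPLIES NOT ((b AND f) IMPLIES a)) IFF (f XOR (b OR e))) IMPLIES ((NOT (c IMPLIES b) AND (e IMPLIES f)) IFF (a IFF (b IMPLIES c))) = F IMPLIES F = T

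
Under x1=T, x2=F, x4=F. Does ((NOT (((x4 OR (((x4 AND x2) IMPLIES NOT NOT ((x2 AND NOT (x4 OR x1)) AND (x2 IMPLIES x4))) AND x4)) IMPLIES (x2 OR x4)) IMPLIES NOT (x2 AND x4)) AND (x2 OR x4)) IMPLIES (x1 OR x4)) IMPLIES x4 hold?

F

x4 AND x2 = F AND F = F
x4 OR x1 = F OR T = T
NOT (x4 OR x1) = NOT T = F
x2 AND NOT (x4 OR x1) = F AND F = F
x2 IMPLIES x4 = F IMPLIES F = T
(x2 AND NOT (x4 OR x1)) AND (x2 IMPLIES x4) = F AND T = F
NOT ((x2 AND NOT (x4 OR x1)) AND (x2 IMPLIES x4)) = NOT F = T
NOT NOT ((x2 AND NOT (x4 OR x1)) AND (x2 IMPLIES x4)) = NOT T = F
(x4 AND x2) IMPLIES NOT NOT ((x2 AND NOT (x4 OR x1)) AND (x2 IMPLIES x4)) = F IMPLIES F = T
((x4 AND x2) IMPLIES NOT NOT ((x2 AND NOT (x4 OR x1)) AND (x2 IMPLIES x4))) AND x4 = T AND F = F
x4 OR (((x4 AND x2) IMPLIES NOT NOT ((x2 AND NOT (x4 OR x1)) AND (x2 IMPLIES x4))) AND x4) = F OR F = F
x2 OR x4 = F OR F = F
(x4 OR (((x4 AND x2) IMPLIES NOT NOT ((x2 AND NOT (x4 OR x1)) AND (x2 IMPLIES x4))) AND x4)) IMPLIES (x2 OR x4) = F IMPLIES F = T
x2 AND x4 = F AND F = F
NOT (x2 AND x4) = NOT F = T
((x4 OR (((x4 AND x2) IMPLIES NOT NOT ((x2 AND NOT (x4 OR x1)) AND (x2 IMPLIES x4))) AND x4)) IMPLIES (x2 OR x4)) IMPLIES NOT (x2 AND x4) = T IMPLIES T = T
NOT (((x4 OR (((x4 AND x2) IMPLIES NOT NOT ((x2 AND NOT (x4 OR x1)) AND (x2 IMPLIES x4))) AND x4)) IMPLIES (x2 OR x4)) IMPLIES NOT (x2 AND x4)) = NOT T = F
x2 OR x4 = F OR F = F
NOT (((x4 OR (((x4 AND x2) IMPLIES NOT NOT ((x2 AND NOT (x4 OR x1)) AND (x2 IMPLIES x4))) AND x4)) IMPLIES (x2 OR x4)) IMPLIES NOT (x2 AND x4)) AND (x2 OR x4) = F AND F = F
x1 OR x4 = T OR F = T
(NOT (((x4 OR (((x4 AND x2) IMPLIES NOT NOT ((x2 AND NOT (x4 OR x1)) AND (x2 IMPLIES x4))) AND x4)) IMPLIES (x2 OR x4)) IMPLIES NOT (x2 AND x4)) AND (x2 OR x4)) IMPLIES (x1 OR x4) = F IMPLIES T = T
((NOT (((x4 OR (((x4 AND x2) IMPLIES NOT NOT ((x2 AND NOT (x4 OR x1)) AND (x2 IMPLIES x4))) AND x4)) IMPLIES (x2 OR x4)) IMPLIES NOT (x2 AND x4)) AND (x2 OR x4)) IMPLIES (x1 OR x4)) IMPLIES x4 = T IMPLIES F = F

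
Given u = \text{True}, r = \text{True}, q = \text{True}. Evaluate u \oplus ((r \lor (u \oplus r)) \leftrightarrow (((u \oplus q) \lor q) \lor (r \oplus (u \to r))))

\text{False}

u \oplus r = \text{True} \oplus \text{True} = \text{False}
r \lor (u \oplus r) = \text{True} \lor \text{False} = \text{True}
u \oplus q = \text{True} \oplus \text{True} = \text{False}
(u \oplus q) \lor q = \text{False} \lor \text{True} = \text{True}
u \to r = \text{True} \to \text{True} = \text{True}
r \oplus (u \to r) = \text{True} \oplus \text{True} = \text{False}
((u \oplus q) \lor q) \lor (r \oplus (u \to r)) = \text{True} \lor \text{False} = \text{True}
(r \lor (u \oplus r)) \leftrightarrow (((u \oplus q) \lor q) \lor (r \oplus (u \to r))) = \text{True} \leftrightarrow \text{True} = \text{True}
u \oplus ((r \lor (u \oplus r)) \leftrightarrow (((u \oplus q) \lor q) \lor (r \oplus (u \to r)))) = \text{True} \oplus \text{True} = \text{False}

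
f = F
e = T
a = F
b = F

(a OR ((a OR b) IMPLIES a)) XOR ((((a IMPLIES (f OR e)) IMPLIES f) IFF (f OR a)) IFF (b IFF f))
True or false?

a OR b = F OR F = F
(a OR b) IMPLIES a = F IMPLIES F = T
a OR ((a OR b) IMPLIES a) = F OR T = T
f OR e = F OR T = T
a IMPLIES (f OR e) = F IMPLIES T = T
(a IMPLIES (f OR e)) IMPLIES f = T IMPLIES F = F
f OR a = F OR F = F
((a IMPLIES (f OR e)) IMPLIES f) IFF (f OR a) = F IFF F = T
b IFF f = F IFF F = T
(((a IMPLIES (f OR e)) IMPLIES f) IFF (f OR a)) IFF (b IFF f) = T IFF T = T
(a OR ((a OR b) IMPLIES a)) XOR ((((a IMPLIES (f OR e)) IMPLIES f) IFF (f OR a)) IFF (b IFF f)) = T XOR T = F

F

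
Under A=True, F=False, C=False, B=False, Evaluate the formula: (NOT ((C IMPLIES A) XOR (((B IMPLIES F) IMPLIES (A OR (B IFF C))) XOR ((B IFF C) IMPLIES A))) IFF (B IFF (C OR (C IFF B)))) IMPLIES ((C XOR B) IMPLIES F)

True

C IMPLIES A = False IMPLIES True = True
B IMPLIES F = False IMPLIES False = True
B IFF C = False IFF False = True
A OR (B IFF C) = True OR True = True
(B IMPLIES F) IMPLIES (A OR (B IFF C)) = True IMPLIES True = True
B IFF C = False IFF False = True
(B IFF C) IMPLIES A = True IMPLIES True = True
((B IMPLIES F) IMPLIES (A OR (B IFF C))) XOR ((B IFF C) IMPLIES A) = True XOR True = False
(C IMPLIES A) XOR (((B IMPLIES F) IMPLIES (A OR (B IFF C))) XOR ((B IFF C) IMPLIES A)) = True XOR False = True
NOT ((C IMPLIES A) XOR (((B IMPLIES F) IMPLIES (A OR (B IFF C))) XOR ((B IFF C) IMPLIES A))) = NOT True = False
C IFF B = False IFF False = True
C OR (C IFF B) = False OR True = True
B IFF (C OR (C IFF B)) = False IFF True = False
NOT ((C IMPLIES A) XOR (((B IMPLIES F) IMPLIES (A OR (B IFF C))) XOR ((B IFF C) IMPLIES A))) IFF (B IFF (C OR (C IFF B))) = False IFF False = True
C XOR B = False XOR False = False
(C XOR B) IMPLIES F = False IMPLIES False = True
(NOT ((C IMPLIES A) XOR (((B IMPLIES F) IMPLIES (A OR (B IFF C))) XOR ((B IFF C) IMPLIES A))) IFF (B IFF (C OR (C IFF B)))) IMPLIES ((C XOR B) IMPLIES F) = True IMPLIES True = True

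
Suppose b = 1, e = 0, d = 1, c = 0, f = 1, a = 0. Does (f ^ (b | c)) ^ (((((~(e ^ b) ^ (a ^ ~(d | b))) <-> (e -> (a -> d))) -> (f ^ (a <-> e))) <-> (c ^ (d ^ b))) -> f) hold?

b | c = 1 | 0 = 1
f ^ (b | c) = 1 ^ 1 = 0
e ^ b = 0 ^ 1 = 1
~(e ^ b) = ~1 = 0
d | b = 1 | 1 = 1
~(d | b) = ~1 = 0
a ^ ~(d | b) = 0 ^ 0 = 0
~(e ^ b) ^ (a ^ ~(d | b)) = 0 ^ 0 = 0
a -> d = 0 -> 1 = 1
e -> (a -> d) = 0 -> 1 = 1
(~(e ^ b) ^ (a ^ ~(d | b))) <-> (e -> (a -> d)) = 0 <-> 1 = 0
a <-> e = 0 <-> 0 = 1
f ^ (a <-> e) = 1 ^ 1 = 0
((~(e ^ b) ^ (a ^ ~(d | b))) <-> (e -> (a -> d))) -> (f ^ (a <-> e)) = 0 -> 0 = 1
d ^ b = 1 ^ 1 = 0
c ^ (d ^ b) = 0 ^ 0 = 0
(((~(e ^ b) ^ (a ^ ~(d | b))) <-> (e -> (a -> d))) -> (f ^ (a <-> e))) <-> (c ^ (d ^ b)) = 1 <-> 0 = 0
((((~(e ^ b) ^ (a ^ ~(d | b))) <-> (e -> (a -> d))) -> (f ^ (a <-> e))) <-> (c ^ (d ^ b))) -> f = 0 -> 1 = 1
(f ^ (b | c)) ^ (((((~(e ^ b) ^ (a ^ ~(d | b))) <-> (e -> (a -> d))) -> (f ^ (a <-> e))) <-> (c ^ (d ^ b))) -> f) = 0 ^ 1 = 1

1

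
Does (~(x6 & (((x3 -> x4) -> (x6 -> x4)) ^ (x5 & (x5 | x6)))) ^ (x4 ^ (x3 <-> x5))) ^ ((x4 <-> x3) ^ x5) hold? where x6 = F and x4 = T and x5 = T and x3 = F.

T

x3 -> x4 = F -> T = T
x6 -> x4 = F -> T = T
(x3 -> x4) -> (x6 -> x4) = T -> T = T
x5 | x6 = T | F = T
x5 & (x5 | x6) = T & T = T
((x3 -> x4) -> (x6 -> x4)) ^ (x5 & (x5 | x6)) = T ^ T = F
x6 & (((x3 -> x4) -> (x6 -> x4)) ^ (x5 & (x5 | x6))) = F & F = F
~(x6 & (((x3 -> x4) -> (x6 -> x4)) ^ (x5 & (x5 | x6)))) = ~F = T
x3 <-> x5 = F <-> T = F
x4 ^ (x3 <-> x5) = T ^ F = T
~(x6 & (((x3 -> x4) -> (x6 -> x4)) ^ (x5 & (x5 | x6)))) ^ (x4 ^ (x3 <-> x5)) = T ^ T = F
x4 <-> x3 = T <-> F = F
(x4 <-> x3) ^ x5 = F ^ T = T
(~(x6 & (((x3 -> x4) -> (x6 -> x4)) ^ (x5 & (x5 | x6)))) ^ (x4 ^ (x3 <-> x5))) ^ ((x4 <-> x3) ^ x5) = F ^ T = T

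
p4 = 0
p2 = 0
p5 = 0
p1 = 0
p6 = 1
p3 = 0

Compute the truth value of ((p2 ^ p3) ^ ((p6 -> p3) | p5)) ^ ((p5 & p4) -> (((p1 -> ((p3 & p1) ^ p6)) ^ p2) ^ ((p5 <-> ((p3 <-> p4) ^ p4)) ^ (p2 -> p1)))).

1

p2 ^ p3 = 0 ^ 0 = 0
p6 -> p3 = 1 -> 0 = 0
(p6 -> p3) | p5 = 0 | 0 = 0
(p2 ^ p3) ^ ((p6 -> p3) | p5) = 0 ^ 0 = 0
p5 & p4 = 0 & 0 = 0
p3 & p1 = 0 & 0 = 0
(p3 & p1) ^ p6 = 0 ^ 1 = 1
p1 -> ((p3 & p1) ^ p6) = 0 -> 1 = 1
(p1 -> ((p3 & p1) ^ p6)) ^ p2 = 1 ^ 0 = 1
p3 <-> p4 = 0 <-> 0 = 1
(p3 <-> p4) ^ p4 = 1 ^ 0 = 1
p5 <-> ((p3 <-> p4) ^ p4) = 0 <-> 1 = 0
p2 -> p1 = 0 -> 0 = 1
(p5 <-> ((p3 <-> p4) ^ p4)) ^ (p2 -> p1) = 0 ^ 1 = 1
((p1 -> ((p3 & p1) ^ p6)) ^ p2) ^ ((p5 <-> ((p3 <-> p4) ^ p4)) ^ (p2 -> p1)) = 1 ^ 1 = 0
(p5 & p4) -> (((p1 -> ((p3 & p1) ^ p6)) ^ p2) ^ ((p5 <-> ((p3 <-> p4) ^ p4)) ^ (p2 -> p1))) = 0 -> 0 = 1
((p2 ^ p3) ^ ((p6 -> p3) | p5)) ^ ((p5 & p4) -> (((p1 -> ((p3 & p1) ^ p6)) ^ p2) ^ ((p5 <-> ((p3 <-> p4) ^ p4)) ^ (p2 -> p1)))) = 0 ^ 1 = 1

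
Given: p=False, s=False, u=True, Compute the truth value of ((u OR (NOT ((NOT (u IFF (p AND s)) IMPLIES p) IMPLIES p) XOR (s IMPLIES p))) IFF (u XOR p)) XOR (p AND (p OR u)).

True

Substituting p=False, s=False, u=True:
p AND s = False AND False = False
u IFF (p AND s) = True IFF False = False
NOT (u IFF (p AND s)) = NOT False = True
NOT (u IFF (p AND s)) IMPLIES p = True IMPLIES False = False
(NOT (u IFF (p AND s)) IMPLIES p) IMPLIES p = False IMPLIES False = True
NOT ((NOT (u IFF (p AND s)) IMPLIES p) IMPLIES p) = NOT True = False
s IMPLIES p = False IMPLIES False = True
NOT ((NOT (u IFF (p AND s)) IMPLIES p) IMPLIES p) XOR (s IMPLIES p) = False XOR True = True
u OR (NOT ((NOT (u IFF (p AND s)) IMPLIES p) IMPLIES p) XOR (s IMPLIES p)) = True OR True = True
u XOR p = True XOR False = True
(u OR (NOT ((NOT (u IFF (p AND s)) IMPLIES p) IMPLIES p) XOR (s IMPLIES p))) IFF (u XOR p) = True IFF True = True
p OR u = False OR True = True
p AND (p OR u) = False AND True = False
((u OR (NOT ((NOT (u IFF (p AND s)) IMPLIES p) IMPLIES p) XOR (s IMPLIES p))) IFF (u XOR p)) XOR (p AND (p OR u)) = True XOR False = True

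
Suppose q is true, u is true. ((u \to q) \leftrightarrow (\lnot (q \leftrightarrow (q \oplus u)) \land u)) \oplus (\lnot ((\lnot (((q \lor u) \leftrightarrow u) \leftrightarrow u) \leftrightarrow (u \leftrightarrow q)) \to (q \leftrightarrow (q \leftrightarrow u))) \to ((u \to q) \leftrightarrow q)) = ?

F

Substituting q=T, u=T:
u \to q = T \to T = T
q \oplus u = T \oplus T = F
q \leftrightarrow (q \oplus u) = T \leftrightarrow F = F
\lnot (q \leftrightarrow (q \oplus u)) = \lnot F = T
\lnot (q \leftrightarrow (q \oplus u)) \land u = T \land T = T
(u \to q) \leftrightarrow (\lnot (q \leftrightarrow (q \oplus u)) \land u) = T \leftrightarrow T = T
q \lor u = T \lor T = T
(q \lor u) \leftrightarrow u = T \leftrightarrow T = T
((q \lor u) \leftrightarrow u) \leftrightarrow u = T \leftrightarrow T = T
\lnot (((q \lor u) \leftrightarrow u) \leftrightarrow u) = \lnot T = F
u \leftrightarrow q = T \leftrightarrow T = T
\lnot (((q \lor u) \leftrightarrow u) \leftrightarrow u) \leftrightarrow (u \leftrightarrow q) = F \leftrightarrow T = F
q \leftrightarrow u = T \leftrightarrow T = T
q \leftrightarrow (q \leftrightarrow u) = T \leftrightarrow T = T
(\lnot (((q \lor u) \leftrightarrow u) \leftrightarrow u) \leftrightarrow (u \leftrightarrow q)) \to (q \leftrightarrow (q \leftrightarrow u)) = F \to T = T
\lnot ((\lnot (((q \lor u) \leftrightarrow u) \leftrightarrow u) \leftrightarrow (u \leftrightarrow q)) \to (q \leftrightarrow (q \leftrightarrow u))) = \lnot T = F
u \to q = T \to T = T
(u \to q) \leftrightarrow q = T \leftrightarrow T = T
\lnot ((\lnot (((q \lor u) \leftrightarrow u) \leftrightarrow u) \leftrightarrow (u \leftrightarrow q)) \to (q \leftrightarrow (q \leftrightarrow u))) \to ((u \to q) \leftrightarrow q) = F \to T = T
((u \to q) \leftrightarrow (\lnot (q \leftrightarrow (q \oplus u)) \land u)) \oplus (\lnot ((\lnot (((q \lor u) \leftrightarrow u) \leftrightarrow u) \leftrightarrow (u \leftrightarrow q)) \to (q \leftrightarrow (q \leftrightarrow u))) \to ((u \to q) \leftrightarrow q)) = T \oplus T = F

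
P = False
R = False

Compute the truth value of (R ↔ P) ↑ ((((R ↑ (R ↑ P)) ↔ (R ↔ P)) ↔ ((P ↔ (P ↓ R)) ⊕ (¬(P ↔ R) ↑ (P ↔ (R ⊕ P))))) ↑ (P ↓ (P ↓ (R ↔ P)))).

True

R ↔ P = False ↔ False = True
R ↑ P = False ↑ False = True
R ↑ (R ↑ P) = False ↑ True = True
R ↔ P = False ↔ False = True
(R ↑ (R ↑ P)) ↔ (R ↔ P) = True ↔ True = True
P ↓ R = False ↓ False = True
P ↔ (P ↓ R) = False ↔ True = False
P ↔ R = False ↔ False = True
¬(P ↔ R) = ¬True = False
R ⊕ P = False ⊕ False = False
P ↔ (R ⊕ P) = False ↔ False = True
¬(P ↔ R) ↑ (P ↔ (R ⊕ P)) = False ↑ True = True
(P ↔ (P ↓ R)) ⊕ (¬(P ↔ R) ↑ (P ↔ (R ⊕ P))) = False ⊕ True = True
((R ↑ (R ↑ P)) ↔ (R ↔ P)) ↔ ((P ↔ (P ↓ R)) ⊕ (¬(P ↔ R) ↑ (P ↔ (R ⊕ P)))) = True ↔ True = True
R ↔ P = False ↔ False = True
P ↓ (R ↔ P) = False ↓ True = False
P ↓ (P ↓ (R ↔ P)) = False ↓ False = True
(((R ↑ (R ↑ P)) ↔ (R ↔ P)) ↔ ((P ↔ (P ↓ R)) ⊕ (¬(P ↔ R) ↑ (P ↔ (R ⊕ P))))) ↑ (P ↓ (P ↓ (R ↔ P))) = True ↑ True = False
(R ↔ P) ↑ ((((R ↑ (R ↑ P)) ↔ (R ↔ P)) ↔ ((P ↔ (P ↓ R)) ⊕ (¬(P ↔ R) ↑ (P ↔ (R ⊕ P))))) ↑ (P ↓ (P ↓ (R ↔ P)))) = True ↑ False = True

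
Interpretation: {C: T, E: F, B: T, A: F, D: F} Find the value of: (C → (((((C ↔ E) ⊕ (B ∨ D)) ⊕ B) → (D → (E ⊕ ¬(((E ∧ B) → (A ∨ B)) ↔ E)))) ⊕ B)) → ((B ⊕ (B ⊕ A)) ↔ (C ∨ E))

T

C ↔ E = T ↔ F = F
B ∨ D = T ∨ F = T
(C ↔ E) ⊕ (B ∨ D) = F ⊕ T = T
((C ↔ E) ⊕ (B ∨ D)) ⊕ B = T ⊕ T = F
E ∧ B = F ∧ T = F
A ∨ B = F ∨ T = T
(E ∧ B) → (A ∨ B) = F → T = T
((E ∧ B) → (A ∨ B)) ↔ E = T ↔ F = F
¬(((E ∧ B) → (A ∨ B)) ↔ E) = ¬F = T
E ⊕ ¬(((E ∧ B) → (A ∨ B)) ↔ E) = F ⊕ T = T
D → (E ⊕ ¬(((E ∧ B) → (A ∨ B)) ↔ E)) = F → T = T
(((C ↔ E) ⊕ (B ∨ D)) ⊕ B) → (D → (E ⊕ ¬(((E ∧ B) → (A ∨ B)) ↔ E))) = F → T = T
((((C ↔ E) ⊕ (B ∨ D)) ⊕ B) → (D → (E ⊕ ¬(((E ∧ B) → (A ∨ B)) ↔ E)))) ⊕ B = T ⊕ T = F
C → (((((C ↔ E) ⊕ (B ∨ D)) ⊕ B) → (D → (E ⊕ ¬(((E ∧ B) → (A ∨ B)) ↔ E)))) ⊕ B) = T → F = F
B ⊕ A = T ⊕ F = T
B ⊕ (B ⊕ A) = T ⊕ T = F
C ∨ E = T ∨ F = T
(B ⊕ (B ⊕ A)) ↔ (C ∨ E) = F ↔ T = F
(C → (((((C ↔ E) ⊕ (B ∨ D)) ⊕ B) → (D → (E ⊕ ¬(((E ∧ B) → (A ∨ B)) ↔ E)))) ⊕ B)) → ((B ⊕ (B ⊕ A)) ↔ (C ∨ E)) = F → F = T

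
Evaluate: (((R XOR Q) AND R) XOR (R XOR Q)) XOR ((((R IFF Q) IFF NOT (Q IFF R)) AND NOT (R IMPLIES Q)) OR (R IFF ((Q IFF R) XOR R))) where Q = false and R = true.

true

Substituting Q=false, R=true:
R XOR Q = true XOR false = true
(R XOR Q) AND R = true AND true = true
R XOR Q = true XOR false = true
((R XOR Q) AND R) XOR (R XOR Q) = true XOR true = false
R IFF Q = true IFF false = false
Q IFF R = false IFF true = false
NOT (Q IFF R) = NOT false = true
(R IFF Q) IFF NOT (Q IFF R) = false IFF true = false
R IMPLIES Q = true IMPLIES false = false
NOT (R IMPLIES Q) = NOT false = true
((R IFF Q) IFF NOT (Q IFF R)) AND NOT (R IMPLIES Q) = false AND true = false
Q IFF R = false IFF true = false
(Q IFF R) XOR R = false XOR true = true
R IFF ((Q IFF R) XOR R) = true IFF true = true
(((R IFF Q) IFF NOT (Q IFF R)) AND NOT (R IMPLIES Q)) OR (R IFF ((Q IFF R) XOR R)) = false OR true = true
(((R XOR Q) AND R) XOR (R XOR Q)) XOR ((((R IFF Q) IFF NOT (Q IFF R)) AND NOT (R IMPLIES Q)) OR (R IFF ((Q IFF R) XOR R))) = false XOR true = true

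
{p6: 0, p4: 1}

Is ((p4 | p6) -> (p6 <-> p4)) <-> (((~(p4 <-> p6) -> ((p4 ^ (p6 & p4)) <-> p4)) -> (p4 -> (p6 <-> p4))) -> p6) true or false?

p4 | p6 = 1 | 0 = 1
p6 <-> p4 = 0 <-> 1 = 0
(p4 | p6) -> (p6 <-> p4) = 1 -> 0 = 0
p4 <-> p6 = 1 <-> 0 = 0
~(p4 <-> p6) = ~0 = 1
p6 & p4 = 0 & 1 = 0
p4 ^ (p6 & p4) = 1 ^ 0 = 1
(p4 ^ (p6 & p4)) <-> p4 = 1 <-> 1 = 1
~(p4 <-> p6) -> ((p4 ^ (p6 & p4)) <-> p4) = 1 -> 1 = 1
p6 <-> p4 = 0 <-> 1 = 0
p4 -> (p6 <-> p4) = 1 -> 0 = 0
(~(p4 <-> p6) -> ((p4 ^ (p6 & p4)) <-> p4)) -> (p4 -> (p6 <-> p4)) = 1 -> 0 = 0
((~(p4 <-> p6) -> ((p4 ^ (p6 & p4)) <-> p4)) -> (p4 -> (p6 <-> p4))) -> p6 = 0 -> 0 = 1
((p4 | p6) -> (p6 <-> p4)) <-> (((~(p4 <-> p6) -> ((p4 ^ (p6 & p4)) <-> p4)) -> (p4 -> (p6 <-> p4))) -> p6) = 0 <-> 1 = 0

0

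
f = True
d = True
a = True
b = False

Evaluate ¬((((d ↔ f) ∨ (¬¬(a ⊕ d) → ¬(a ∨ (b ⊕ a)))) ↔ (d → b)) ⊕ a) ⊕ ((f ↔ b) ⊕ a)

True

Substituting f=True, d=True, a=True, b=False:
d ↔ f = True ↔ True = True
a ⊕ d = True ⊕ True = False
¬(a ⊕ d) = ¬False = True
¬¬(a ⊕ d) = ¬True = False
b ⊕ a = False ⊕ True = True
a ∨ (b ⊕ a) = True ∨ True = True
¬(a ∨ (b ⊕ a)) = ¬True = False
¬¬(a ⊕ d) → ¬(a ∨ (b ⊕ a)) = False → False = True
(d ↔ f) ∨ (¬¬(a ⊕ d) → ¬(a ∨ (b ⊕ a))) = True ∨ True = True
d → b = True → False = False
((d ↔ f) ∨ (¬¬(a ⊕ d) → ¬(a ∨ (b ⊕ a)))) ↔ (d → b) = True ↔ False = False
(((d ↔ f) ∨ (¬¬(a ⊕ d) → ¬(a ∨ (b ⊕ a)))) ↔ (d → b)) ⊕ a = False ⊕ True = True
¬((((d ↔ f) ∨ (¬¬(a ⊕ d) → ¬(a ∨ (b ⊕ a)))) ↔ (d → b)) ⊕ a) = ¬True = False
f ↔ b = True ↔ False = False
(f ↔ b) ⊕ a = False ⊕ True = True
¬((((d ↔ f) ∨ (¬¬(a ⊕ d) → ¬(a ∨ (b ⊕ a)))) ↔ (d → b)) ⊕ a) ⊕ ((f ↔ b) ⊕ a) = False ⊕ True = True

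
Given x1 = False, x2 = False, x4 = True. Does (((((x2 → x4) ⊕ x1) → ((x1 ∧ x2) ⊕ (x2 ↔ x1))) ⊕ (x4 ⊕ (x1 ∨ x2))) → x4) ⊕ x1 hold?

x2 → x4 = False → True = True
(x2 → x4) ⊕ x1 = True ⊕ False = True
x1 ∧ x2 = False ∧ False = False
x2 ↔ x1 = False ↔ False = True
(x1 ∧ x2) ⊕ (x2 ↔ x1) = False ⊕ True = True
((x2 → x4) ⊕ x1) → ((x1 ∧ x2) ⊕ (x2 ↔ x1)) = True → True = True
x1 ∨ x2 = False ∨ False = False
x4 ⊕ (x1 ∨ x2) = True ⊕ False = True
(((x2 → x4) ⊕ x1) → ((x1 ∧ x2) ⊕ (x2 ↔ x1))) ⊕ (x4 ⊕ (x1 ∨ x2)) = True ⊕ True = False
((((x2 → x4) ⊕ x1) → ((x1 ∧ x2) ⊕ (x2 ↔ x1))) ⊕ (x4 ⊕ (x1 ∨ x2))) → x4 = False → True = True
(((((x2 → x4) ⊕ x1) → ((x1 ∧ x2) ⊕ (x2 ↔ x1))) ⊕ (x4 ⊕ (x1 ∨ x2))) → x4) ⊕ x1 = True ⊕ False = True

True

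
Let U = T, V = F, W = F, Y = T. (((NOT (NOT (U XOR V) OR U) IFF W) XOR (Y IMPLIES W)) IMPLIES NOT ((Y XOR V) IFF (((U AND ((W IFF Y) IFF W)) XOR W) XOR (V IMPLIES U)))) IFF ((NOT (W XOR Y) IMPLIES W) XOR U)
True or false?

F

U XOR V = T XOR F = T
NOT (U XOR V) = NOT T = F
NOT (U XOR V) OR U = F OR T = T
NOT (NOT (U XOR V) OR U) = NOT T = F
NOT (NOT (U XOR V) OR U) IFF W = F IFF F = T
Y IMPLIES W = T IMPLIES F = F
(NOT (NOT (U XOR V) OR U) IFF W) XOR (Y IMPLIES W) = T XOR F = T
Y XOR V = T XOR F = T
W IFF Y = F IFF T = F
(W IFF Y) IFF W = F IFF F = T
U AND ((W IFF Y) IFF W) = T AND T = T
(U AND ((W IFF Y) IFF W)) XOR W = T XOR F = T
V IMPLIES U = F IMPLIES T = T
((U AND ((W IFF Y) IFF W)) XOR W) XOR (V IMPLIES U) = T XOR T = F
(Y XOR V) IFF (((U AND ((W IFF Y) IFF W)) XOR W) XOR (V IMPLIES U)) = T IFF F = F
NOT ((Y XOR V) IFF (((U AND ((W IFF Y) IFF W)) XOR W) XOR (V IMPLIES U))) = NOT F = T
((NOT (NOT (U XOR V) OR U) IFF W) XOR (Y IMPLIES W)) IMPLIES NOT ((Y XOR V) IFF (((U AND ((W IFF Y) IFF W)) XOR W) XOR (V IMPLIES U))) = T IMPLIES T = T
W XOR Y = F XOR T = T
NOT (W XOR Y) = NOT T = F
NOT (W XOR Y) IMPLIES W = F IMPLIES F = T
(NOT (W XOR Y) IMPLIES W) XOR U = T XOR T = F
(((NOT (NOT (U XOR V) OR U) IFF W) XOR (Y IMPLIES W)) IMPLIES NOT ((Y XOR V) IFF (((U AND ((W IFF Y) IFF W)) XOR W) XOR (V IMPLIES U)))) IFF ((NOT (W XOR Y) IMPLIES W) XOR U) = T IFF F = F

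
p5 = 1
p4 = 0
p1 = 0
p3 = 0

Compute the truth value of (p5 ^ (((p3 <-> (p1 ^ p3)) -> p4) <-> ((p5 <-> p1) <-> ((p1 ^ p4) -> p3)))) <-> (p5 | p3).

p1 ^ p3 = 0 ^ 0 = 0
p3 <-> (p1 ^ p3) = 0 <-> 0 = 1
(p3 <-> (p1 ^ p3)) -> p4 = 1 -> 0 = 0
p5 <-> p1 = 1 <-> 0 = 0
p1 ^ p4 = 0 ^ 0 = 0
(p1 ^ p4) -> p3 = 0 -> 0 = 1
(p5 <-> p1) <-> ((p1 ^ p4) -> p3) = 0 <-> 1 = 0
((p3 <-> (p1 ^ p3)) -> p4) <-> ((p5 <-> p1) <-> ((p1 ^ p4) -> p3)) = 0 <-> 0 = 1
p5 ^ (((p3 <-> (p1 ^ p3)) -> p4) <-> ((p5 <-> p1) <-> ((p1 ^ p4) -> p3))) = 1 ^ 1 = 0
p5 | p3 = 1 | 0 = 1
(p5 ^ (((p3 <-> (p1 ^ p3)) -> p4) <-> ((p5 <-> p1) <-> ((p1 ^ p4) -> p3)))) <-> (p5 | p3) = 0 <-> 1 = 0

0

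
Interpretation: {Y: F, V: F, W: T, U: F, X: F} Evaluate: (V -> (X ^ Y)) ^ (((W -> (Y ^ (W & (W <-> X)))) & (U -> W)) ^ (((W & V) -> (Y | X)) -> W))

X ^ Y = F ^ F = F
V -> (X ^ Y) = F -> F = T
W <-> X = T <-> F = F
W & (W <-> X) = T & F = F
Y ^ (W & (W <-> X)) = F ^ F = F
W -> (Y ^ (W & (W <-> X))) = T -> F = F
U -> W = F -> T = T
(W -> (Y ^ (W & (W <-> X)))) & (U -> W) = F & T = F
W & V = T & F = F
Y | X = F | F = F
(W & V) -> (Y | X) = F -> F = T
((W & V) -> (Y | X)) -> W = T -> T = T
((W -> (Y ^ (W & (W <-> X)))) & (U -> W)) ^ (((W & V) -> (Y | X)) -> W) = F ^ T = T
(V -> (X ^ Y)) ^ (((W -> (Y ^ (W & (W <-> X)))) & (U -> W)) ^ (((W & V) -> (Y | X)) -> W)) = T ^ T = F

F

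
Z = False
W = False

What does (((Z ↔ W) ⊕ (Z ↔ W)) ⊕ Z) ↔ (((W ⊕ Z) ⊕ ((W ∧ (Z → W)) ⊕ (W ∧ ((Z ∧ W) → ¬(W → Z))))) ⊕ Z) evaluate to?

Substituting Z=False, W=False:
Z ↔ W = False ↔ False = True
Z ↔ W = False ↔ False = True
(Z ↔ W) ⊕ (Z ↔ W) = True ⊕ True = False
((Z ↔ W) ⊕ (Z ↔ W)) ⊕ Z = False ⊕ False = False
W ⊕ Z = False ⊕ False = False
Z → W = False → False = True
W ∧ (Z → W) = False ∧ True = False
Z ∧ W = False ∧ False = False
W → Z = False → False = True
¬(W → Z) = ¬True = False
(Z ∧ W) → ¬(W → Z) = False → False = True
W ∧ ((Z ∧ W) → ¬(W → Z)) = False ∧ True = False
(W ∧ (Z → W)) ⊕ (W ∧ ((Z ∧ W) → ¬(W → Z))) = False ⊕ False = False
(W ⊕ Z) ⊕ ((W ∧ (Z → W)) ⊕ (W ∧ ((Z ∧ W) → ¬(W → Z)))) = False ⊕ False = False
((W ⊕ Z) ⊕ ((W ∧ (Z → W)) ⊕ (W ∧ ((Z ∧ W) → ¬(W → Z))))) ⊕ Z = False ⊕ False = False
(((Z ↔ W) ⊕ (Z ↔ W)) ⊕ Z) ↔ (((W ⊕ Z) ⊕ ((W ∧ (Z → W)) ⊕ (W ∧ ((Z ∧ W) → ¬(W → Z))))) ⊕ Z) = False ↔ False = True

True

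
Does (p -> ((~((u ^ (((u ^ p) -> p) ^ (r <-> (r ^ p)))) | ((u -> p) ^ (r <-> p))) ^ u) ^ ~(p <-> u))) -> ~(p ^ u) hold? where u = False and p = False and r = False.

True

u ^ p = False ^ False = False
(u ^ p) -> p = False -> False = True
r ^ p = False ^ False = False
r <-> (r ^ p) = False <-> False = True
((u ^ p) -> p) ^ (r <-> (r ^ p)) = True ^ True = False
u ^ (((u ^ p) -> p) ^ (r <-> (r ^ p))) = False ^ False = False
u -> p = False -> False = True
r <-> p = False <-> False = True
(u -> p) ^ (r <-> p) = True ^ True = False
(u ^ (((u ^ p) -> p) ^ (r <-> (r ^ p)))) | ((u -> p) ^ (r <-> p)) = False | False = False
~((u ^ (((u ^ p) -> p) ^ (r <-> (r ^ p)))) | ((u -> p) ^ (r <-> p))) = ~False = True
~((u ^ (((u ^ p) -> p) ^ (r <-> (r ^ p)))) | ((u -> p) ^ (r <-> p))) ^ u = True ^ False = True
p <-> u = False <-> False = True
~(p <-> u) = ~True = False
(~((u ^ (((u ^ p) -> p) ^ (r <-> (r ^ p)))) | ((u -> p) ^ (r <-> p))) ^ u) ^ ~(p <-> u) = True ^ False = True
p -> ((~((u ^ (((u ^ p) -> p) ^ (r <-> (r ^ p)))) | ((u -> p) ^ (r <-> p))) ^ u) ^ ~(p <-> u)) = False -> True = True
p ^ u = False ^ False = False
~(p ^ u) = ~False = True
(p -> ((~((u ^ (((u ^ p) -> p) ^ (r <-> (r ^ p)))) | ((u -> p) ^ (r <-> p))) ^ u) ^ ~(p <-> u))) -> ~(p ^ u) = True -> True = True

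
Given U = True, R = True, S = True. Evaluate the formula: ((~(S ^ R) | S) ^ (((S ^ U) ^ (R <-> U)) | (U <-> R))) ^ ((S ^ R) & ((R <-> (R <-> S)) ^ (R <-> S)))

False

S ^ R = True ^ True = False
~(S ^ R) = ~False = True
~(S ^ R) | S = True | True = True
S ^ U = True ^ True = False
R <-> U = True <-> True = True
(S ^ U) ^ (R <-> U) = False ^ True = True
U <-> R = True <-> True = True
((S ^ U) ^ (R <-> U)) | (U <-> R) = True | True = True
(~(S ^ R) | S) ^ (((S ^ U) ^ (R <-> U)) | (U <-> R)) = True ^ True = False
S ^ R = True ^ True = False
R <-> S = True <-> True = True
R <-> (R <-> S) = True <-> True = True
R <-> S = True <-> True = True
(R <-> (R <-> S)) ^ (R <-> S) = True ^ True = False
(S ^ R) & ((R <-> (R <-> S)) ^ (R <-> S)) = False & False = False
((~(S ^ R) | S) ^ (((S ^ U) ^ (R <-> U)) | (U <-> R))) ^ ((S ^ R) & ((R <-> (R <-> S)) ^ (R <-> S))) = False ^ False = False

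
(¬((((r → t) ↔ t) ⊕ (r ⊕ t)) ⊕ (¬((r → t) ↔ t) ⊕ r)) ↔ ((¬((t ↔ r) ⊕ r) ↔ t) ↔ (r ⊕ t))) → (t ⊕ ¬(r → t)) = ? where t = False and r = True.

r → t = True → False = False
(r → t) ↔ t = False ↔ False = True
r ⊕ t = True ⊕ False = True
((r → t) ↔ t) ⊕ (r ⊕ t) = True ⊕ True = False
r → t = True → False = False
(r → t) ↔ t = False ↔ False = True
¬((r → t) ↔ t) = ¬True = False
¬((r → t) ↔ t) ⊕ r = False ⊕ True = True
(((r → t) ↔ t) ⊕ (r ⊕ t)) ⊕ (¬((r → t) ↔ t) ⊕ r) = False ⊕ True = True
¬((((r → t) ↔ t) ⊕ (r ⊕ t)) ⊕ (¬((r → t) ↔ t) ⊕ r)) = ¬True = False
t ↔ r = False ↔ True = False
(t ↔ r) ⊕ r = False ⊕ True = True
¬((t ↔ r) ⊕ r) = ¬True = False
¬((t ↔ r) ⊕ r) ↔ t = False ↔ False = True
r ⊕ t = True ⊕ False = True
(¬((t ↔ r) ⊕ r) ↔ t) ↔ (r ⊕ t) = True ↔ True = True
¬((((r → t) ↔ t) ⊕ (r ⊕ t)) ⊕ (¬((r → t) ↔ t) ⊕ r)) ↔ ((¬((t ↔ r) ⊕ r) ↔ t) ↔ (r ⊕ t)) = False ↔ True = False
r → t = True → False = False
¬(r → t) = ¬False = True
t ⊕ ¬(r → t) = False ⊕ True = True
(¬((((r → t) ↔ t) ⊕ (r ⊕ t)) ⊕ (¬((r → t) ↔ t) ⊕ r)) ↔ ((¬((t ↔ r) ⊕ r) ↔ t) ↔ (r ⊕ t))) → (t ⊕ ¬(r → t)) = False → True = True

True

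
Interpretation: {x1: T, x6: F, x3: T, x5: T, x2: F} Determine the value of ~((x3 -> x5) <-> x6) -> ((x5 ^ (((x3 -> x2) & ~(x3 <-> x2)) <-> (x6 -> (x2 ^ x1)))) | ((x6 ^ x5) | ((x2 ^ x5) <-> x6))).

x3 -> x5 = T -> T = T
(x3 -> x5) <-> x6 = T <-> F = F
~((x3 -> x5) <-> x6) = ~F = T
x3 -> x2 = T -> F = F
x3 <-> x2 = T <-> F = F
~(x3 <-> x2) = ~F = T
(x3 -> x2) & ~(x3 <-> x2) = F & T = F
x2 ^ x1 = F ^ T = T
x6 -> (x2 ^ x1) = F -> T = T
((x3 -> x2) & ~(x3 <-> x2)) <-> (x6 -> (x2 ^ x1)) = F <-> T = F
x5 ^ (((x3 -> x2) & ~(x3 <-> x2)) <-> (x6 -> (x2 ^ x1))) = T ^ F = T
x6 ^ x5 = F ^ T = T
x2 ^ x5 = F ^ T = T
(x2 ^ x5) <-> x6 = T <-> F = F
(x6 ^ x5) | ((x2 ^ x5) <-> x6) = T | F = T
(x5 ^ (((x3 -> x2) & ~(x3 <-> x2)) <-> (x6 -> (x2 ^ x1)))) | ((x6 ^ x5) | ((x2 ^ x5) <-> x6)) = T | T = T
~((x3 -> x5) <-> x6) -> ((x5 ^ (((x3 -> x2) & ~(x3 <-> x2)) <-> (x6 -> (x2 ^ x1)))) | ((x6 ^ x5) | ((x2 ^ x5) <-> x6))) = T -> T = T

T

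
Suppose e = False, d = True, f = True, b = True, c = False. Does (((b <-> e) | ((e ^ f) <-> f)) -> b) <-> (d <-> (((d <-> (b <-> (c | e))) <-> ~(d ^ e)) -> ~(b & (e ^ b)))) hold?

b <-> e = True <-> False = False
e ^ f = False ^ True = True
(e ^ f) <-> f = True <-> True = True
(b <-> e) | ((e ^ f) <-> f) = False | True = True
((b <-> e) | ((e ^ f) <-> f)) -> b = True -> True = True
c | e = False | False = False
b <-> (c | e) = True <-> False = False
d <-> (b <-> (c | e)) = True <-> False = False
d ^ e = True ^ False = True
~(d ^ e) = ~True = False
(d <-> (b <-> (c | e))) <-> ~(d ^ e) = False <-> False = True
e ^ b = False ^ True = True
b & (e ^ b) = True & True = True
~(b & (e ^ b)) = ~True = False
((d <-> (b <-> (c | e))) <-> ~(d ^ e)) -> ~(b & (e ^ b)) = True -> False = False
d <-> (((d <-> (b <-> (c | e))) <-> ~(d ^ e)) -> ~(b & (e ^ b))) = True <-> False = False
(((b <-> e) | ((e ^ f) <-> f)) -> b) <-> (d <-> (((d <-> (b <-> (c | e))) <-> ~(d ^ e)) -> ~(b & (e ^ b)))) = True <-> False = False

False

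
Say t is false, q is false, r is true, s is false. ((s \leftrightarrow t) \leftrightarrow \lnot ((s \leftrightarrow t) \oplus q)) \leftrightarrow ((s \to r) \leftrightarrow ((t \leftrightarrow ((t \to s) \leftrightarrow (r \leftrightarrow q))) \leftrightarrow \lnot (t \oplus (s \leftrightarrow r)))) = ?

\text{False}

Substituting t=\text{False}, q=\text{False}, r=\text{True}, s=\text{False}:
s \leftrightarrow t = \text{False} \leftrightarrow \text{False} = \text{True}
s \leftrightarrow t = \text{False} \leftrightarrow \text{False} = \text{True}
(s \leftrightarrow t) \oplus q = \text{True} \oplus \text{False} = \text{True}
\lnot ((s \leftrightarrow t) \oplus q) = \lnot \text{True} = \text{False}
(s \leftrightarrow t) \leftrightarrow \lnot ((s \leftrightarrow t) \oplus q) = \text{True} \leftrightarrow \text{False} = \text{False}
s \to r = \text{False} \to \text{True} = \text{True}
t \to s = \text{False} \to \text{False} = \text{True}
r \leftrightarrow q = \text{True} \leftrightarrow \text{False} = \text{False}
(t \to s) \leftrightarrow (r \leftrightarrow q) = \text{True} \leftrightarrow \text{False} = \text{False}
t \leftrightarrow ((t \to s) \leftrightarrow (r \leftrightarrow q)) = \text{False} \leftrightarrow \text{False} = \text{True}
s \leftrightarrow r = \text{False} \leftrightarrow \text{True} = \text{False}
t \oplus (s \leftrightarrow r) = \text{False} \oplus \text{False} = \text{False}
\lnot (t \oplus (s \leftrightarrow r)) = \lnot \text{False} = \text{True}
(t \leftrightarrow ((t \to s) \leftrightarrow (r \leftrightarrow q))) \leftrightarrow \lnot (t \oplus (s \leftrightarrow r)) = \text{True} \leftrightarrow \text{True} = \text{True}
(s \to r) \leftrightarrow ((t \leftrightarrow ((t \to s) \leftrightarrow (r \leftrightarrow q))) \leftrightarrow \lnot (t \oplus (s \leftrightarrow r))) = \text{True} \leftrightarrow \text{True} = \text{True}
((s \leftrightarrow t) \leftrightarrow \lnot ((s \leftrightarrow t) \oplus q)) \leftrightarrow ((s \to r) \leftrightarrow ((t \leftrightarrow ((t \to s) \leftrightarrow (r \leftrightarrow q))) \leftrightarrow \lnot (t \oplus (s \leftrightarrow r)))) = \text{False} \leftrightarrow \text{True} = \text{False}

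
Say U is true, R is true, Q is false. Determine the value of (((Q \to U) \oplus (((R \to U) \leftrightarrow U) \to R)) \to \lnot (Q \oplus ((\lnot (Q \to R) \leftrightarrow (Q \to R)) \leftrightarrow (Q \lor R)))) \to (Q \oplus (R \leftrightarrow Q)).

Q \to U = F \to T = T
R \to U = T \to T = T
(R \to U) \leftrightarrow U = T \leftrightarrow T = T
((R \to U) \leftrightarrow U) \to R = T \to T = T
(Q \to U) \oplus (((R \to U) \leftrightarrow U) \to R) = T \oplus T = F
Q \to R = F \to T = T
\lnot (Q \to R) = \lnot T = F
Q \to R = F \to T = T
\lnot (Q \to R) \leftrightarrow (Q \to R) = F \leftrightarrow T = F
Q \lor R = F \lor T = T
(\lnot (Q \to R) \leftrightarrow (Q \to R)) \leftrightarrow (Q \lor R) = F \leftrightarrow T = F
Q \oplus ((\lnot (Q \to R) \leftrightarrow (Q \to R)) \leftrightarrow (Q \lor R)) = F \oplus F = F
\lnot (Q \oplus ((\lnot (Q \to R) \leftrightarrow (Q \to R)) \leftrightarrow (Q \lor R))) = \lnot F = T
((Q \to U) \oplus (((R \to U) \leftrightarrow U) \to R)) \to \lnot (Q \oplus ((\lnot (Q \to R) \leftrightarrow (Q \to R)) \leftrightarrow (Q \lor R))) = F \to T = T
R \leftrightarrow Q = T \leftrightarrow F = F
Q \oplus (R \leftrightarrow Q) = F \oplus F = F
(((Q \to U) \oplus (((R \to U) \leftrightarrow U) \to R)) \to \lnot (Q \oplus ((\lnot (Q \to R) \leftrightarrow (Q \to R)) \leftrightarrow (Q \lor R)))) \to (Q \oplus (R \leftrightarrow Q)) = T \to F = F

F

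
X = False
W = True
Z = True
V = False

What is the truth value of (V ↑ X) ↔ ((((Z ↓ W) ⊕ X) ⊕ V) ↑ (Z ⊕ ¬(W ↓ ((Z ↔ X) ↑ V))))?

V ↑ X = False ↑ False = True
Z ↓ W = True ↓ True = False
(Z ↓ W) ⊕ X = False ⊕ False = False
((Z ↓ W) ⊕ X) ⊕ V = False ⊕ False = False
Z ↔ X = True ↔ False = False
(Z ↔ X) ↑ V = False ↑ False = True
W ↓ ((Z ↔ X) ↑ V) = True ↓ True = False
¬(W ↓ ((Z ↔ X) ↑ V)) = ¬False = True
Z ⊕ ¬(W ↓ ((Z ↔ X) ↑ V)) = True ⊕ True = False
(((Z ↓ W) ⊕ X) ⊕ V) ↑ (Z ⊕ ¬(W ↓ ((Z ↔ X) ↑ V))) = False ↑ False = True
(V ↑ X) ↔ ((((Z ↓ W) ⊕ X) ⊕ V) ↑ (Z ⊕ ¬(W ↓ ((Z ↔ X) ↑ V)))) = True ↔ True = True

True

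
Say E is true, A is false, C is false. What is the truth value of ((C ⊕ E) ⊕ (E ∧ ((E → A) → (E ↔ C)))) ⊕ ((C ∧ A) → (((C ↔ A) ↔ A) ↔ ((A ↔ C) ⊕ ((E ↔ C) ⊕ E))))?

C ⊕ E = False ⊕ True = True
E → A = True → False = False
E ↔ C = True ↔ False = False
(E → A) → (E ↔ C) = False → False = True
E ∧ ((E → A) → (E ↔ C)) = True ∧ True = True
(C ⊕ E) ⊕ (E ∧ ((E → A) → (E ↔ C))) = True ⊕ True = False
C ∧ A = False ∧ False = False
C ↔ A = False ↔ False = True
(C ↔ A) ↔ A = True ↔ False = False
A ↔ C = False ↔ False = True
E ↔ C = True ↔ False = False
(E ↔ C) ⊕ E = False ⊕ True = True
(A ↔ C) ⊕ ((E ↔ C) ⊕ E) = True ⊕ True = False
((C ↔ A) ↔ A) ↔ ((A ↔ C) ⊕ ((E ↔ C) ⊕ E)) = False ↔ False = True
(C ∧ A) → (((C ↔ A) ↔ A) ↔ ((A ↔ C) ⊕ ((E ↔ C) ⊕ E))) = False → True = True
((C ⊕ E) ⊕ (E ∧ ((E → A) → (E ↔ C)))) ⊕ ((C ∧ A) → (((C ↔ A) ↔ A) ↔ ((A ↔ C) ⊕ ((E ↔ C) ⊕ E)))) = False ⊕ True = True

True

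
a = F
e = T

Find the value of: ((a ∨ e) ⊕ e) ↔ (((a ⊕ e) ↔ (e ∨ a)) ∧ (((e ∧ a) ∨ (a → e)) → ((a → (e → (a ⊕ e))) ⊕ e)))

T

a ∨ e = F ∨ T = T
(a ∨ e) ⊕ e = T ⊕ T = F
a ⊕ e = F ⊕ T = T
e ∨ a = T ∨ F = T
(a ⊕ e) ↔ (e ∨ a) = T ↔ T = T
e ∧ a = T ∧ F = F
a → e = F → T = T
(e ∧ a) ∨ (a → e) = F ∨ T = T
a ⊕ e = F ⊕ T = T
e → (a ⊕ e) = T → T = T
a → (e → (a ⊕ e)) = F → T = T
(a → (e → (a ⊕ e))) ⊕ e = T ⊕ T = F
((e ∧ a) ∨ (a → e)) → ((a → (e → (a ⊕ e))) ⊕ e) = T → F = F
((a ⊕ e) ↔ (e ∨ a)) ∧ (((e ∧ a) ∨ (a → e)) → ((a → (e → (a ⊕ e))) ⊕ e)) = T ∧ F = F
((a ∨ e) ⊕ e) ↔ (((a ⊕ e) ↔ (e ∨ a)) ∧ (((e ∧ a) ∨ (a → e)) → ((a → (e → (a ⊕ e))) ⊕ e))) = F ↔ F = T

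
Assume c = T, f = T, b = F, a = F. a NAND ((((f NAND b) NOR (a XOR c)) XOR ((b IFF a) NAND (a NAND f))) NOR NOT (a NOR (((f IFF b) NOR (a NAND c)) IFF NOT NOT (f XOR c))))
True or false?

T

f NAND b = T NAND F = T
a XOR c = F XOR T = T
(f NAND b) NOR (a XOR c) = T NOR T = F
b IFF a = F IFF F = T
a NAND f = F NAND T = T
(b IFF a) NAND (a NAND f) = T NAND T = F
((f NAND b) NOR (a XOR c)) XOR ((b IFF a) NAND (a NAND f)) = F XOR F = F
f IFF b = T IFF F = F
a NAND c = F NAND T = T
(f IFF b) NOR (a NAND c) = F NOR T = F
f XOR c = T XOR T = F
NOT (f XOR c) = NOT F = T
NOT NOT (f XOR c) = NOT T = F
((f IFF b) NOR (a NAND c)) IFF NOT NOT (f XOR c) = F IFF F = T
a NOR (((f IFF b) NOR (a NAND c)) IFF NOT NOT (f XOR c)) = F NOR T = F
NOT (a NOR (((f IFF b) NOR (a NAND c)) IFF NOT NOT (f XOR c))) = NOT F = T
(((f NAND b) NOR (a XOR c)) XOR ((b IFF a) NAND (a NAND f))) NOR NOT (a NOR (((f IFF b) NOR (a NAND c)) IFF NOT NOT (f XOR c))) = F NOR T = F
a NAND ((((f NAND b) NOR (a XOR c)) XOR ((b IFF a) NAND (a NAND f))) NOR NOT (a NOR (((f IFF b) NOR (a NAND c)) IFF NOT NOT (f XOR c)))) = F NAND F = T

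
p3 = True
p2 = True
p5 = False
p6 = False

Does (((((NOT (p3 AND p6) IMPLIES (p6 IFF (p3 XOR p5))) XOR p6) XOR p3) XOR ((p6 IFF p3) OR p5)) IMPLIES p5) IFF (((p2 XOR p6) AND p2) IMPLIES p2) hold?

Substituting p3=True, p2=True, p5=False, p6=False:
p3 AND p6 = True AND False = False
NOT (p3 AND p6) = NOT False = True
p3 XOR p5 = True XOR False = True
p6 IFF (p3 XOR p5) = False IFF True = False
NOT (p3 AND p6) IMPLIES (p6 IFF (p3 XOR p5)) = True IMPLIES False = False
(NOT (p3 AND p6) IMPLIES (p6 IFF (p3 XOR p5))) XOR p6 = False XOR False = False
((NOT (p3 AND p6) IMPLIES (p6 IFF (p3 XOR p5))) XOR p6) XOR p3 = False XOR True = True
p6 IFF p3 = False IFF True = False
(p6 IFF p3) OR p5 = False OR False = False
(((NOT (p3 AND p6) IMPLIES (p6 IFF (p3 XOR p5))) XOR p6) XOR p3) XOR ((p6 IFF p3) OR p5) = True XOR False = True
((((NOT (p3 AND p6) IMPLIES (p6 IFF (p3 XOR p5))) XOR p6) XOR p3) XOR ((p6 IFF p3) OR p5)) IMPLIES p5 = True IMPLIES False = False
p2 XOR p6 = True XOR False = True
(p2 XOR p6) AND p2 = True AND True = True
((p2 XOR p6) AND p2) IMPLIES p2 = True IMPLIES True = True
(((((NOT (p3 AND p6) IMPLIES (p6 IFF (p3 XOR p5))) XOR p6) XOR p3) XOR ((p6 IFF p3) OR p5)) IMPLIES p5) IFF (((p2 XOR p6) AND p2) IMPLIES p2) = False IFF True = False

False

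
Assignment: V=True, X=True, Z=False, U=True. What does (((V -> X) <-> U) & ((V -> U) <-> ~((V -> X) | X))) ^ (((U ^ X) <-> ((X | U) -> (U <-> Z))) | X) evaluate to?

True

Substituting V=True, X=True, Z=False, U=True:
V -> X = True -> True = True
(V -> X) <-> U = True <-> True = True
V -> U = True -> True = True
V -> X = True -> True = True
(V -> X) | X = True | True = True
~((V -> X) | X) = ~True = False
(V -> U) <-> ~((V -> X) | X) = True <-> False = False
((V -> X) <-> U) & ((V -> U) <-> ~((V -> X) | X)) = True & False = False
U ^ X = True ^ True = False
X | U = True | True = True
U <-> Z = True <-> False = False
(X | U) -> (U <-> Z) = True -> False = False
(U ^ X) <-> ((X | U) -> (U <-> Z)) = False <-> False = True
((U ^ X) <-> ((X | U) -> (U <-> Z))) | X = True | True = True
(((V -> X) <-> U) & ((V -> U) <-> ~((V -> X) | X))) ^ (((U ^ X) <-> ((X | U) -> (U <-> Z))) | X) = False ^ True = True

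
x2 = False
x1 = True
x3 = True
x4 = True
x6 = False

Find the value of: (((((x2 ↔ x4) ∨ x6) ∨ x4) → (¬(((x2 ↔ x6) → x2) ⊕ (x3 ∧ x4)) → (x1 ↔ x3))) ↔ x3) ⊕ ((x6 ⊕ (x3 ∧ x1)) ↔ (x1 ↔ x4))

Substituting x2=False, x1=True, x3=True, x4=True, x6=False:
x2 ↔ x4 = False ↔ True = False
(x2 ↔ x4) ∨ x6 = False ∨ False = False
((x2 ↔ x4) ∨ x6) ∨ x4 = False ∨ True = True
x2 ↔ x6 = False ↔ False = True
(x2 ↔ x6) → x2 = True → False = False
x3 ∧ x4 = True ∧ True = True
((x2 ↔ x6) → x2) ⊕ (x3 ∧ x4) = False ⊕ True = True
¬(((x2 ↔ x6) → x2) ⊕ (x3 ∧ x4)) = ¬True = False
x1 ↔ x3 = True ↔ True = True
¬(((x2 ↔ x6) → x2) ⊕ (x3 ∧ x4)) → (x1 ↔ x3) = False → True = True
(((x2 ↔ x4) ∨ x6) ∨ x4) → (¬(((x2 ↔ x6) → x2) ⊕ (x3 ∧ x4)) → (x1 ↔ x3)) = True → True = True
((((x2 ↔ x4) ∨ x6) ∨ x4) → (¬(((x2 ↔ x6) → x2) ⊕ (x3 ∧ x4)) → (x1 ↔ x3))) ↔ x3 = True ↔ True = True
x3 ∧ x1 = True ∧ True = True
x6 ⊕ (x3 ∧ x1) = False ⊕ True = True
x1 ↔ x4 = True ↔ True = True
(x6 ⊕ (x3 ∧ x1)) ↔ (x1 ↔ x4) = True ↔ True = True
(((((x2 ↔ x4) ∨ x6) ∨ x4) → (¬(((x2 ↔ x6) → x2) ⊕ (x3 ∧ x4)) → (x1 ↔ x3))) ↔ x3) ⊕ ((x6 ⊕ (x3 ∧ x1)) ↔ (x1 ↔ x4)) = True ⊕ True = False

False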